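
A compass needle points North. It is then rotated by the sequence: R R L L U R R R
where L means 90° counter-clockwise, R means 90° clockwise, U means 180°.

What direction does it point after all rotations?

Answer: Final heading: East

Derivation:
Start: North
  R (right (90° clockwise)) -> East
  R (right (90° clockwise)) -> South
  L (left (90° counter-clockwise)) -> East
  L (left (90° counter-clockwise)) -> North
  U (U-turn (180°)) -> South
  R (right (90° clockwise)) -> West
  R (right (90° clockwise)) -> North
  R (right (90° clockwise)) -> East
Final: East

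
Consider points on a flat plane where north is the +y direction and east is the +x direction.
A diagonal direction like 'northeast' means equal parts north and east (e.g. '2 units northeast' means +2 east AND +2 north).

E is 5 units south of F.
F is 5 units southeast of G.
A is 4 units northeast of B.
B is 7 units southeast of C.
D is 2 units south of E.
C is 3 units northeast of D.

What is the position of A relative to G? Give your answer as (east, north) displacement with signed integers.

Place G at the origin (east=0, north=0).
  F is 5 units southeast of G: delta (east=+5, north=-5); F at (east=5, north=-5).
  E is 5 units south of F: delta (east=+0, north=-5); E at (east=5, north=-10).
  D is 2 units south of E: delta (east=+0, north=-2); D at (east=5, north=-12).
  C is 3 units northeast of D: delta (east=+3, north=+3); C at (east=8, north=-9).
  B is 7 units southeast of C: delta (east=+7, north=-7); B at (east=15, north=-16).
  A is 4 units northeast of B: delta (east=+4, north=+4); A at (east=19, north=-12).
Therefore A relative to G: (east=19, north=-12).

Answer: A is at (east=19, north=-12) relative to G.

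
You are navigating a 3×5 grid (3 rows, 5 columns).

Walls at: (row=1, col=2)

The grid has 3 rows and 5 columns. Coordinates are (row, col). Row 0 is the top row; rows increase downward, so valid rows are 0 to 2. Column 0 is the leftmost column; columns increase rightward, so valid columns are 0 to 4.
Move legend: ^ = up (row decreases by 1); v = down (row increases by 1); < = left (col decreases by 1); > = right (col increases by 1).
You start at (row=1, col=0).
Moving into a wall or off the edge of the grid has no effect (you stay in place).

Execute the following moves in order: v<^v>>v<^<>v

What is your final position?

Start: (row=1, col=0)
  v (down): (row=1, col=0) -> (row=2, col=0)
  < (left): blocked, stay at (row=2, col=0)
  ^ (up): (row=2, col=0) -> (row=1, col=0)
  v (down): (row=1, col=0) -> (row=2, col=0)
  > (right): (row=2, col=0) -> (row=2, col=1)
  > (right): (row=2, col=1) -> (row=2, col=2)
  v (down): blocked, stay at (row=2, col=2)
  < (left): (row=2, col=2) -> (row=2, col=1)
  ^ (up): (row=2, col=1) -> (row=1, col=1)
  < (left): (row=1, col=1) -> (row=1, col=0)
  > (right): (row=1, col=0) -> (row=1, col=1)
  v (down): (row=1, col=1) -> (row=2, col=1)
Final: (row=2, col=1)

Answer: Final position: (row=2, col=1)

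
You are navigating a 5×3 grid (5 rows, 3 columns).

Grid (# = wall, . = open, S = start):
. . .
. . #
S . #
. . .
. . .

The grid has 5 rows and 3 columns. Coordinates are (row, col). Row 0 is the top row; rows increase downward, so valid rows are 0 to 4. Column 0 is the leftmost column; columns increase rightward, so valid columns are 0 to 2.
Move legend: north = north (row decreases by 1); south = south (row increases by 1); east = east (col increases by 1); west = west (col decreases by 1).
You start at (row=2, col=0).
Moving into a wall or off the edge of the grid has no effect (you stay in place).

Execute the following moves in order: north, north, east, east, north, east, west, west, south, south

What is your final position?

Start: (row=2, col=0)
  north (north): (row=2, col=0) -> (row=1, col=0)
  north (north): (row=1, col=0) -> (row=0, col=0)
  east (east): (row=0, col=0) -> (row=0, col=1)
  east (east): (row=0, col=1) -> (row=0, col=2)
  north (north): blocked, stay at (row=0, col=2)
  east (east): blocked, stay at (row=0, col=2)
  west (west): (row=0, col=2) -> (row=0, col=1)
  west (west): (row=0, col=1) -> (row=0, col=0)
  south (south): (row=0, col=0) -> (row=1, col=0)
  south (south): (row=1, col=0) -> (row=2, col=0)
Final: (row=2, col=0)

Answer: Final position: (row=2, col=0)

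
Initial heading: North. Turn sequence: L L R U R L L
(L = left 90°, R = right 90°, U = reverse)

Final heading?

Start: North
  L (left (90° counter-clockwise)) -> West
  L (left (90° counter-clockwise)) -> South
  R (right (90° clockwise)) -> West
  U (U-turn (180°)) -> East
  R (right (90° clockwise)) -> South
  L (left (90° counter-clockwise)) -> East
  L (left (90° counter-clockwise)) -> North
Final: North

Answer: Final heading: North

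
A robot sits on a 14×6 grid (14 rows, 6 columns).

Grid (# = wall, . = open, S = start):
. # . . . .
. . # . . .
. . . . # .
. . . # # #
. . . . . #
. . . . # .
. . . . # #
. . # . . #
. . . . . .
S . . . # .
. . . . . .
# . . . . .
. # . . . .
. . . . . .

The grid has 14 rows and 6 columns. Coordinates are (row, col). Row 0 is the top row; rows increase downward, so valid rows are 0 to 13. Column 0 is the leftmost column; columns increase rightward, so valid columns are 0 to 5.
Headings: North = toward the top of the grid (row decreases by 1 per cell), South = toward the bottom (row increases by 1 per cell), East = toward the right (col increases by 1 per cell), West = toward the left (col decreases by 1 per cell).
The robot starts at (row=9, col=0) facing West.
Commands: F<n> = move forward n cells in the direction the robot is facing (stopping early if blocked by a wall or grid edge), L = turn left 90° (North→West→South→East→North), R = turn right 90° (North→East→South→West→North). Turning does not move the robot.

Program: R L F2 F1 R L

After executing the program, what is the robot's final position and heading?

Answer: Final position: (row=9, col=0), facing West

Derivation:
Start: (row=9, col=0), facing West
  R: turn right, now facing North
  L: turn left, now facing West
  F2: move forward 0/2 (blocked), now at (row=9, col=0)
  F1: move forward 0/1 (blocked), now at (row=9, col=0)
  R: turn right, now facing North
  L: turn left, now facing West
Final: (row=9, col=0), facing West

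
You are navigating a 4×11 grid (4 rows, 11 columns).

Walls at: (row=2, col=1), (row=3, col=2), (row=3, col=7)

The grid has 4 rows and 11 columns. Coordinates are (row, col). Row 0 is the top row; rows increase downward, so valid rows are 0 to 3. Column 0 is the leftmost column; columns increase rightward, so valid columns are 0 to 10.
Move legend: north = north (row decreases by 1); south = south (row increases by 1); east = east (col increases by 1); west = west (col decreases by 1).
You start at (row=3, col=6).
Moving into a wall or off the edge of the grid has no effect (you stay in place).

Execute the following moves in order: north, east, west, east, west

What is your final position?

Answer: Final position: (row=2, col=6)

Derivation:
Start: (row=3, col=6)
  north (north): (row=3, col=6) -> (row=2, col=6)
  east (east): (row=2, col=6) -> (row=2, col=7)
  west (west): (row=2, col=7) -> (row=2, col=6)
  east (east): (row=2, col=6) -> (row=2, col=7)
  west (west): (row=2, col=7) -> (row=2, col=6)
Final: (row=2, col=6)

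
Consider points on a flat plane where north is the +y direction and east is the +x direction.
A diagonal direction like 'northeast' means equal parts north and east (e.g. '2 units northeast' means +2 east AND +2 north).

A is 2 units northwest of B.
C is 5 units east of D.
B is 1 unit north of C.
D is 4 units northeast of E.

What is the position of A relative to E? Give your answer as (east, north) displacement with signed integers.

Place E at the origin (east=0, north=0).
  D is 4 units northeast of E: delta (east=+4, north=+4); D at (east=4, north=4).
  C is 5 units east of D: delta (east=+5, north=+0); C at (east=9, north=4).
  B is 1 unit north of C: delta (east=+0, north=+1); B at (east=9, north=5).
  A is 2 units northwest of B: delta (east=-2, north=+2); A at (east=7, north=7).
Therefore A relative to E: (east=7, north=7).

Answer: A is at (east=7, north=7) relative to E.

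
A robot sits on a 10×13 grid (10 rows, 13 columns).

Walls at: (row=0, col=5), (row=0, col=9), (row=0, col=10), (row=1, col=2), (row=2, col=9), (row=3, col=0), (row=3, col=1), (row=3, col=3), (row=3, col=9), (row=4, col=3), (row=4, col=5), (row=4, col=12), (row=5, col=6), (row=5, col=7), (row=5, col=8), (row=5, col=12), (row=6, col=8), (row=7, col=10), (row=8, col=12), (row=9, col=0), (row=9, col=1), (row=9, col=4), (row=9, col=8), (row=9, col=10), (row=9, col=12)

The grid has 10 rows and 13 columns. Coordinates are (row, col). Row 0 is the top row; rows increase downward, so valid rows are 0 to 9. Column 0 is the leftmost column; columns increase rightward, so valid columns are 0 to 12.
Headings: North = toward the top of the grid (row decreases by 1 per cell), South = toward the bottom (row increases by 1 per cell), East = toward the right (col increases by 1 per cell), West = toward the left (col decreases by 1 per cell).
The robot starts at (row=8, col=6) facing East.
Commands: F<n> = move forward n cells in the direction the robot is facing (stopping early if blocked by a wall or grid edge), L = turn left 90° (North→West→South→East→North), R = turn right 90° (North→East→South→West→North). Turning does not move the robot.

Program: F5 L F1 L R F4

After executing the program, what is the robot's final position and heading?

Answer: Final position: (row=3, col=11), facing North

Derivation:
Start: (row=8, col=6), facing East
  F5: move forward 5, now at (row=8, col=11)
  L: turn left, now facing North
  F1: move forward 1, now at (row=7, col=11)
  L: turn left, now facing West
  R: turn right, now facing North
  F4: move forward 4, now at (row=3, col=11)
Final: (row=3, col=11), facing North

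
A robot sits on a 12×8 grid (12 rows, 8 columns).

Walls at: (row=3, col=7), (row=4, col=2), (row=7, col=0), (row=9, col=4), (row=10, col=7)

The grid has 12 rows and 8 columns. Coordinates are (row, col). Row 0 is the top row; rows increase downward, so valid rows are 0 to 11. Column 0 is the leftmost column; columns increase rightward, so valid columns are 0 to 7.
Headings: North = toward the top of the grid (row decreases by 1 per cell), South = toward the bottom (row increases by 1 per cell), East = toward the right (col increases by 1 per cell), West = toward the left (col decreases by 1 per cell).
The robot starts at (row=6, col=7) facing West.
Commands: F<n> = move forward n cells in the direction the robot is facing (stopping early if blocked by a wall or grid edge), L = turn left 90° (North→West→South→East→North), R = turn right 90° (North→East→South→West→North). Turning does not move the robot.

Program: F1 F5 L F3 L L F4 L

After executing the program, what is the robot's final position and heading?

Start: (row=6, col=7), facing West
  F1: move forward 1, now at (row=6, col=6)
  F5: move forward 5, now at (row=6, col=1)
  L: turn left, now facing South
  F3: move forward 3, now at (row=9, col=1)
  L: turn left, now facing East
  L: turn left, now facing North
  F4: move forward 4, now at (row=5, col=1)
  L: turn left, now facing West
Final: (row=5, col=1), facing West

Answer: Final position: (row=5, col=1), facing West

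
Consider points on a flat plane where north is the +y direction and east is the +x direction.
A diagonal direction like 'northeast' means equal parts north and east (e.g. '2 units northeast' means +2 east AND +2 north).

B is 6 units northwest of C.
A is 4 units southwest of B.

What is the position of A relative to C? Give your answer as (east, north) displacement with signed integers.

Answer: A is at (east=-10, north=2) relative to C.

Derivation:
Place C at the origin (east=0, north=0).
  B is 6 units northwest of C: delta (east=-6, north=+6); B at (east=-6, north=6).
  A is 4 units southwest of B: delta (east=-4, north=-4); A at (east=-10, north=2).
Therefore A relative to C: (east=-10, north=2).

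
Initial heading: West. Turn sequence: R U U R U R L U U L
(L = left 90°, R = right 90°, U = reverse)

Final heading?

Start: West
  R (right (90° clockwise)) -> North
  U (U-turn (180°)) -> South
  U (U-turn (180°)) -> North
  R (right (90° clockwise)) -> East
  U (U-turn (180°)) -> West
  R (right (90° clockwise)) -> North
  L (left (90° counter-clockwise)) -> West
  U (U-turn (180°)) -> East
  U (U-turn (180°)) -> West
  L (left (90° counter-clockwise)) -> South
Final: South

Answer: Final heading: South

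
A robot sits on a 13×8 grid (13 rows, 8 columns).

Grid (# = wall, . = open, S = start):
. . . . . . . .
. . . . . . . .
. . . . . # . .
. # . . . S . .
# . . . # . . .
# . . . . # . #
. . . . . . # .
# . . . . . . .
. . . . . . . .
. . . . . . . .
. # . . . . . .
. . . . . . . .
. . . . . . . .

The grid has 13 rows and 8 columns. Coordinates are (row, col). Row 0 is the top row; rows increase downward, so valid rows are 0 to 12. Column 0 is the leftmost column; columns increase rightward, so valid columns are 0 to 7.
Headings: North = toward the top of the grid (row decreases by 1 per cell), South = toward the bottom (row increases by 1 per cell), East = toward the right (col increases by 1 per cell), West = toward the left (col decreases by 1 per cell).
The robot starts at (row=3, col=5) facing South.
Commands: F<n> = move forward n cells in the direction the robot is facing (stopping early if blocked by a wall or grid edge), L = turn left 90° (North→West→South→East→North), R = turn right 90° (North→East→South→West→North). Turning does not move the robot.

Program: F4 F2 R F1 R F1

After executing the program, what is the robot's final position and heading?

Answer: Final position: (row=3, col=5), facing North

Derivation:
Start: (row=3, col=5), facing South
  F4: move forward 1/4 (blocked), now at (row=4, col=5)
  F2: move forward 0/2 (blocked), now at (row=4, col=5)
  R: turn right, now facing West
  F1: move forward 0/1 (blocked), now at (row=4, col=5)
  R: turn right, now facing North
  F1: move forward 1, now at (row=3, col=5)
Final: (row=3, col=5), facing North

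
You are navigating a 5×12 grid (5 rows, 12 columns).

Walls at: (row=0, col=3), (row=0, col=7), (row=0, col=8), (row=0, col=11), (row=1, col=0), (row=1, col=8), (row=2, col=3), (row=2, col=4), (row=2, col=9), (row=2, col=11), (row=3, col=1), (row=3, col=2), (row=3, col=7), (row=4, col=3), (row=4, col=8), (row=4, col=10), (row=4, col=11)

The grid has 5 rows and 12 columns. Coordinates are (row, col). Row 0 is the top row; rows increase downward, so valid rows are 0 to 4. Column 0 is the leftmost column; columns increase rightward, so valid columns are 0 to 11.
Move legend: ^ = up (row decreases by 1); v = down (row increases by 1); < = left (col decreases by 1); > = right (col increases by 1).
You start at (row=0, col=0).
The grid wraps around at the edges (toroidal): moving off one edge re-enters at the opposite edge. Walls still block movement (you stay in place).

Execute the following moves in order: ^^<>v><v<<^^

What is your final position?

Start: (row=0, col=0)
  ^ (up): (row=0, col=0) -> (row=4, col=0)
  ^ (up): (row=4, col=0) -> (row=3, col=0)
  < (left): (row=3, col=0) -> (row=3, col=11)
  > (right): (row=3, col=11) -> (row=3, col=0)
  v (down): (row=3, col=0) -> (row=4, col=0)
  > (right): (row=4, col=0) -> (row=4, col=1)
  < (left): (row=4, col=1) -> (row=4, col=0)
  v (down): (row=4, col=0) -> (row=0, col=0)
  < (left): blocked, stay at (row=0, col=0)
  < (left): blocked, stay at (row=0, col=0)
  ^ (up): (row=0, col=0) -> (row=4, col=0)
  ^ (up): (row=4, col=0) -> (row=3, col=0)
Final: (row=3, col=0)

Answer: Final position: (row=3, col=0)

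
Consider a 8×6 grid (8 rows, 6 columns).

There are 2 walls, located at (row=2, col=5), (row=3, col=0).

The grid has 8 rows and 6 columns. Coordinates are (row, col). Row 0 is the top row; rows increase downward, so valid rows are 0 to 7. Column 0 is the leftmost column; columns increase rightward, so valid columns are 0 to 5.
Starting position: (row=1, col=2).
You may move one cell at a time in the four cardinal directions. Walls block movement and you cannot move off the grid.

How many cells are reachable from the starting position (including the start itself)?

Answer: Reachable cells: 46

Derivation:
BFS flood-fill from (row=1, col=2):
  Distance 0: (row=1, col=2)
  Distance 1: (row=0, col=2), (row=1, col=1), (row=1, col=3), (row=2, col=2)
  Distance 2: (row=0, col=1), (row=0, col=3), (row=1, col=0), (row=1, col=4), (row=2, col=1), (row=2, col=3), (row=3, col=2)
  Distance 3: (row=0, col=0), (row=0, col=4), (row=1, col=5), (row=2, col=0), (row=2, col=4), (row=3, col=1), (row=3, col=3), (row=4, col=2)
  Distance 4: (row=0, col=5), (row=3, col=4), (row=4, col=1), (row=4, col=3), (row=5, col=2)
  Distance 5: (row=3, col=5), (row=4, col=0), (row=4, col=4), (row=5, col=1), (row=5, col=3), (row=6, col=2)
  Distance 6: (row=4, col=5), (row=5, col=0), (row=5, col=4), (row=6, col=1), (row=6, col=3), (row=7, col=2)
  Distance 7: (row=5, col=5), (row=6, col=0), (row=6, col=4), (row=7, col=1), (row=7, col=3)
  Distance 8: (row=6, col=5), (row=7, col=0), (row=7, col=4)
  Distance 9: (row=7, col=5)
Total reachable: 46 (grid has 46 open cells total)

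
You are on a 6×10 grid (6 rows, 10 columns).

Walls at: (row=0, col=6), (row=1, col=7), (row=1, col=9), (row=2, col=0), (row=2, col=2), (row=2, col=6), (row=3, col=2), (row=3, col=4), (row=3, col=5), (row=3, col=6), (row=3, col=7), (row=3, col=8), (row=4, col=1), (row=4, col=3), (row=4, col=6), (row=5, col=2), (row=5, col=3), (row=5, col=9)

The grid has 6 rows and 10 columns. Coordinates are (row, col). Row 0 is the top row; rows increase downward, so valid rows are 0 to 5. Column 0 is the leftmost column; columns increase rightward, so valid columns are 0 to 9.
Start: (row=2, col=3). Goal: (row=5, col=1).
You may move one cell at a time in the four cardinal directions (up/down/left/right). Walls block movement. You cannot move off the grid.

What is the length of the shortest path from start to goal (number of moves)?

BFS from (row=2, col=3) until reaching (row=5, col=1):
  Distance 0: (row=2, col=3)
  Distance 1: (row=1, col=3), (row=2, col=4), (row=3, col=3)
  Distance 2: (row=0, col=3), (row=1, col=2), (row=1, col=4), (row=2, col=5)
  Distance 3: (row=0, col=2), (row=0, col=4), (row=1, col=1), (row=1, col=5)
  Distance 4: (row=0, col=1), (row=0, col=5), (row=1, col=0), (row=1, col=6), (row=2, col=1)
  Distance 5: (row=0, col=0), (row=3, col=1)
  Distance 6: (row=3, col=0)
  Distance 7: (row=4, col=0)
  Distance 8: (row=5, col=0)
  Distance 9: (row=5, col=1)  <- goal reached here
One shortest path (9 moves): (row=2, col=3) -> (row=1, col=3) -> (row=1, col=2) -> (row=1, col=1) -> (row=2, col=1) -> (row=3, col=1) -> (row=3, col=0) -> (row=4, col=0) -> (row=5, col=0) -> (row=5, col=1)

Answer: Shortest path length: 9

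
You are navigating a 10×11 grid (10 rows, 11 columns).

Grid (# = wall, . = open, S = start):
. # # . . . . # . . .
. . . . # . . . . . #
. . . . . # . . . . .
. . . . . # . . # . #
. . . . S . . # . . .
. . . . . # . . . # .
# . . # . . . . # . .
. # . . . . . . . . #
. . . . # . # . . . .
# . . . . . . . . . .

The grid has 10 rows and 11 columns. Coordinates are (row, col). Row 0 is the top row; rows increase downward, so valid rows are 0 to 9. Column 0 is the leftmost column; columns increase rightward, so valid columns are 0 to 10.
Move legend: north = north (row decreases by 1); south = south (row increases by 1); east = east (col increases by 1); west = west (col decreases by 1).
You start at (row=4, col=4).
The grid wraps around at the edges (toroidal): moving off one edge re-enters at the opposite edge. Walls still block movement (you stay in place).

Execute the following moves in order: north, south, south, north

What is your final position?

Start: (row=4, col=4)
  north (north): (row=4, col=4) -> (row=3, col=4)
  south (south): (row=3, col=4) -> (row=4, col=4)
  south (south): (row=4, col=4) -> (row=5, col=4)
  north (north): (row=5, col=4) -> (row=4, col=4)
Final: (row=4, col=4)

Answer: Final position: (row=4, col=4)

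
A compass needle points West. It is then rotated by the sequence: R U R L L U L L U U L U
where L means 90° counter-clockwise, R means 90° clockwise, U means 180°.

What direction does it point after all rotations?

Start: West
  R (right (90° clockwise)) -> North
  U (U-turn (180°)) -> South
  R (right (90° clockwise)) -> West
  L (left (90° counter-clockwise)) -> South
  L (left (90° counter-clockwise)) -> East
  U (U-turn (180°)) -> West
  L (left (90° counter-clockwise)) -> South
  L (left (90° counter-clockwise)) -> East
  U (U-turn (180°)) -> West
  U (U-turn (180°)) -> East
  L (left (90° counter-clockwise)) -> North
  U (U-turn (180°)) -> South
Final: South

Answer: Final heading: South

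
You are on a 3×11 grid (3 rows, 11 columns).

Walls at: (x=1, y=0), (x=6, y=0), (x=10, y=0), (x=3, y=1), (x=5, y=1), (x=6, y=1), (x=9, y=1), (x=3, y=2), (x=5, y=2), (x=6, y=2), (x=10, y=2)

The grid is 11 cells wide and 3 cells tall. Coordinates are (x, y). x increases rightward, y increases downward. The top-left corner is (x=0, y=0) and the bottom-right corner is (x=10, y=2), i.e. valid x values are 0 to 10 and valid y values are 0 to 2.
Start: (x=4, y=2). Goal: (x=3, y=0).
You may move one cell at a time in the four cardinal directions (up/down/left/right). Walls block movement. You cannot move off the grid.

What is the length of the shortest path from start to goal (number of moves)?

Answer: Shortest path length: 3

Derivation:
BFS from (x=4, y=2) until reaching (x=3, y=0):
  Distance 0: (x=4, y=2)
  Distance 1: (x=4, y=1)
  Distance 2: (x=4, y=0)
  Distance 3: (x=3, y=0), (x=5, y=0)  <- goal reached here
One shortest path (3 moves): (x=4, y=2) -> (x=4, y=1) -> (x=4, y=0) -> (x=3, y=0)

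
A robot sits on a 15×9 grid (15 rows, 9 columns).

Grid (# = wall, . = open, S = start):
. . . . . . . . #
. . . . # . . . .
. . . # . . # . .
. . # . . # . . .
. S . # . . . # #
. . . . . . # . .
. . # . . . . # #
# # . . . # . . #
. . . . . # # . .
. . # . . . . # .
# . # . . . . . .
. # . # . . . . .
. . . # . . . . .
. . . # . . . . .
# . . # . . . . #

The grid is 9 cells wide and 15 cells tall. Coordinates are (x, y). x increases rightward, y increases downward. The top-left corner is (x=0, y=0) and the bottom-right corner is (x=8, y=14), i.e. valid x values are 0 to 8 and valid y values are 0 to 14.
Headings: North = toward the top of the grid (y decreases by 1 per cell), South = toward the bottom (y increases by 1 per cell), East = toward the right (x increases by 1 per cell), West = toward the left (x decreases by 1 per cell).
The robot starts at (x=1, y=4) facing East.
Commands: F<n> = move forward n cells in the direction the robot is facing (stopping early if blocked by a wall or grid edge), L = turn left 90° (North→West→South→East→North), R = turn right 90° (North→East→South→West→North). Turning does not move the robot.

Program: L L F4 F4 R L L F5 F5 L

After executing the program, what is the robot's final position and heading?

Answer: Final position: (x=0, y=6), facing East

Derivation:
Start: (x=1, y=4), facing East
  L: turn left, now facing North
  L: turn left, now facing West
  F4: move forward 1/4 (blocked), now at (x=0, y=4)
  F4: move forward 0/4 (blocked), now at (x=0, y=4)
  R: turn right, now facing North
  L: turn left, now facing West
  L: turn left, now facing South
  F5: move forward 2/5 (blocked), now at (x=0, y=6)
  F5: move forward 0/5 (blocked), now at (x=0, y=6)
  L: turn left, now facing East
Final: (x=0, y=6), facing East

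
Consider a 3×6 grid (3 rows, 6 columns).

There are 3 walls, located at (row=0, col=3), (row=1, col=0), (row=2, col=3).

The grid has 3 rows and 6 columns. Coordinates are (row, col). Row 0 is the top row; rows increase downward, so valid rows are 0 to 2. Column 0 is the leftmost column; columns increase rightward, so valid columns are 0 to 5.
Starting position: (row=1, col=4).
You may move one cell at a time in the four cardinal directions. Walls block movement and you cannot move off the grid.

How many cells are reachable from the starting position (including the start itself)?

BFS flood-fill from (row=1, col=4):
  Distance 0: (row=1, col=4)
  Distance 1: (row=0, col=4), (row=1, col=3), (row=1, col=5), (row=2, col=4)
  Distance 2: (row=0, col=5), (row=1, col=2), (row=2, col=5)
  Distance 3: (row=0, col=2), (row=1, col=1), (row=2, col=2)
  Distance 4: (row=0, col=1), (row=2, col=1)
  Distance 5: (row=0, col=0), (row=2, col=0)
Total reachable: 15 (grid has 15 open cells total)

Answer: Reachable cells: 15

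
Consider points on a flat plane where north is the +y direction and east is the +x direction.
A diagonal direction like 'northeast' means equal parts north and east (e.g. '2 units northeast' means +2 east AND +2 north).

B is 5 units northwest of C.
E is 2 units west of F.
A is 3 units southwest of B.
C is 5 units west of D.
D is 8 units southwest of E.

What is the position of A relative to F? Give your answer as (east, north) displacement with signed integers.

Place F at the origin (east=0, north=0).
  E is 2 units west of F: delta (east=-2, north=+0); E at (east=-2, north=0).
  D is 8 units southwest of E: delta (east=-8, north=-8); D at (east=-10, north=-8).
  C is 5 units west of D: delta (east=-5, north=+0); C at (east=-15, north=-8).
  B is 5 units northwest of C: delta (east=-5, north=+5); B at (east=-20, north=-3).
  A is 3 units southwest of B: delta (east=-3, north=-3); A at (east=-23, north=-6).
Therefore A relative to F: (east=-23, north=-6).

Answer: A is at (east=-23, north=-6) relative to F.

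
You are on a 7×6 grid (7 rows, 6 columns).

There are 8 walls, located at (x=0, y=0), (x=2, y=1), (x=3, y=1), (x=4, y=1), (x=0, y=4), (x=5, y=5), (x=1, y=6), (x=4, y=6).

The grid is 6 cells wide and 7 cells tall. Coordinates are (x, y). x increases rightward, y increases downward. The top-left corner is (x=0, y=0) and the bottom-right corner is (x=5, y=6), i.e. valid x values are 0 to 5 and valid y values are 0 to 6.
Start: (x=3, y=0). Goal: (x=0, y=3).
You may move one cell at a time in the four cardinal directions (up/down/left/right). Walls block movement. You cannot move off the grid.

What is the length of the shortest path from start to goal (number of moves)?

BFS from (x=3, y=0) until reaching (x=0, y=3):
  Distance 0: (x=3, y=0)
  Distance 1: (x=2, y=0), (x=4, y=0)
  Distance 2: (x=1, y=0), (x=5, y=0)
  Distance 3: (x=1, y=1), (x=5, y=1)
  Distance 4: (x=0, y=1), (x=1, y=2), (x=5, y=2)
  Distance 5: (x=0, y=2), (x=2, y=2), (x=4, y=2), (x=1, y=3), (x=5, y=3)
  Distance 6: (x=3, y=2), (x=0, y=3), (x=2, y=3), (x=4, y=3), (x=1, y=4), (x=5, y=4)  <- goal reached here
One shortest path (6 moves): (x=3, y=0) -> (x=2, y=0) -> (x=1, y=0) -> (x=1, y=1) -> (x=0, y=1) -> (x=0, y=2) -> (x=0, y=3)

Answer: Shortest path length: 6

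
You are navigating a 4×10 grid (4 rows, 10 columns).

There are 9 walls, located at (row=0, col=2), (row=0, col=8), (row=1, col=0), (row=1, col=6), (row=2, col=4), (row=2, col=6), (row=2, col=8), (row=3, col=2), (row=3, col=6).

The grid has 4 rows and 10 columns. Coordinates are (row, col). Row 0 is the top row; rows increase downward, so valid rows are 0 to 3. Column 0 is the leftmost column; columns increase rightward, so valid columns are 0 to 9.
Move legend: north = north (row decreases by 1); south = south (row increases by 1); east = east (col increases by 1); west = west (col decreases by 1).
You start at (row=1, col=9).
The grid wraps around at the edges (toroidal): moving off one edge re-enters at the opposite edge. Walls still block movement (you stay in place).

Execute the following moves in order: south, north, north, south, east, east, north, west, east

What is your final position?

Start: (row=1, col=9)
  south (south): (row=1, col=9) -> (row=2, col=9)
  north (north): (row=2, col=9) -> (row=1, col=9)
  north (north): (row=1, col=9) -> (row=0, col=9)
  south (south): (row=0, col=9) -> (row=1, col=9)
  east (east): blocked, stay at (row=1, col=9)
  east (east): blocked, stay at (row=1, col=9)
  north (north): (row=1, col=9) -> (row=0, col=9)
  west (west): blocked, stay at (row=0, col=9)
  east (east): (row=0, col=9) -> (row=0, col=0)
Final: (row=0, col=0)

Answer: Final position: (row=0, col=0)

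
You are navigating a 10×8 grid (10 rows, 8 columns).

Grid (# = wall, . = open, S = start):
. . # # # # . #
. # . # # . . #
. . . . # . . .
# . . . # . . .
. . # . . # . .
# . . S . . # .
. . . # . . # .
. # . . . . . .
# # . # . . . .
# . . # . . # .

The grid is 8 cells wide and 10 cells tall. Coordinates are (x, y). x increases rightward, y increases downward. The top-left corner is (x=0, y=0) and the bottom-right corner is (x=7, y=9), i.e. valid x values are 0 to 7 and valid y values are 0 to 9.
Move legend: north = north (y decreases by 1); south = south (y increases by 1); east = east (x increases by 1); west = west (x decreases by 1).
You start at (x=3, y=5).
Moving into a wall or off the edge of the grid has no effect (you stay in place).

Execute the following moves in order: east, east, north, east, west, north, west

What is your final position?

Answer: Final position: (x=3, y=4)

Derivation:
Start: (x=3, y=5)
  east (east): (x=3, y=5) -> (x=4, y=5)
  east (east): (x=4, y=5) -> (x=5, y=5)
  north (north): blocked, stay at (x=5, y=5)
  east (east): blocked, stay at (x=5, y=5)
  west (west): (x=5, y=5) -> (x=4, y=5)
  north (north): (x=4, y=5) -> (x=4, y=4)
  west (west): (x=4, y=4) -> (x=3, y=4)
Final: (x=3, y=4)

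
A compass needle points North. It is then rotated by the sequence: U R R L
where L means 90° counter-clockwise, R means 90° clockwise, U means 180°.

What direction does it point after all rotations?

Start: North
  U (U-turn (180°)) -> South
  R (right (90° clockwise)) -> West
  R (right (90° clockwise)) -> North
  L (left (90° counter-clockwise)) -> West
Final: West

Answer: Final heading: West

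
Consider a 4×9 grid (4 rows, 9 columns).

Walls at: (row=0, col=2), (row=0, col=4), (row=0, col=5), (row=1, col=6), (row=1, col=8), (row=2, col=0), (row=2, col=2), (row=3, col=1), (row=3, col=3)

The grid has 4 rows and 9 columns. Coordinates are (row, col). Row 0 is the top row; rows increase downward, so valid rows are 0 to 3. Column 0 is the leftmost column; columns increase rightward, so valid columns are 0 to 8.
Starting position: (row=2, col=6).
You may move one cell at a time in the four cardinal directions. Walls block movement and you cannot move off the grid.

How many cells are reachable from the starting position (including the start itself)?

BFS flood-fill from (row=2, col=6):
  Distance 0: (row=2, col=6)
  Distance 1: (row=2, col=5), (row=2, col=7), (row=3, col=6)
  Distance 2: (row=1, col=5), (row=1, col=7), (row=2, col=4), (row=2, col=8), (row=3, col=5), (row=3, col=7)
  Distance 3: (row=0, col=7), (row=1, col=4), (row=2, col=3), (row=3, col=4), (row=3, col=8)
  Distance 4: (row=0, col=6), (row=0, col=8), (row=1, col=3)
  Distance 5: (row=0, col=3), (row=1, col=2)
  Distance 6: (row=1, col=1)
  Distance 7: (row=0, col=1), (row=1, col=0), (row=2, col=1)
  Distance 8: (row=0, col=0)
Total reachable: 25 (grid has 27 open cells total)

Answer: Reachable cells: 25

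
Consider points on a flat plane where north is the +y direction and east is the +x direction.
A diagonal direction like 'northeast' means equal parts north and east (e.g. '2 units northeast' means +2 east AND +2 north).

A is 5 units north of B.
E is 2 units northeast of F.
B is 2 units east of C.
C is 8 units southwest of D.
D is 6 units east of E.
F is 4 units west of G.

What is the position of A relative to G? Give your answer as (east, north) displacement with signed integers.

Place G at the origin (east=0, north=0).
  F is 4 units west of G: delta (east=-4, north=+0); F at (east=-4, north=0).
  E is 2 units northeast of F: delta (east=+2, north=+2); E at (east=-2, north=2).
  D is 6 units east of E: delta (east=+6, north=+0); D at (east=4, north=2).
  C is 8 units southwest of D: delta (east=-8, north=-8); C at (east=-4, north=-6).
  B is 2 units east of C: delta (east=+2, north=+0); B at (east=-2, north=-6).
  A is 5 units north of B: delta (east=+0, north=+5); A at (east=-2, north=-1).
Therefore A relative to G: (east=-2, north=-1).

Answer: A is at (east=-2, north=-1) relative to G.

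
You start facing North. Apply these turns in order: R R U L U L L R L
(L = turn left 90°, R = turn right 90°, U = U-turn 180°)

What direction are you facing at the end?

Start: North
  R (right (90° clockwise)) -> East
  R (right (90° clockwise)) -> South
  U (U-turn (180°)) -> North
  L (left (90° counter-clockwise)) -> West
  U (U-turn (180°)) -> East
  L (left (90° counter-clockwise)) -> North
  L (left (90° counter-clockwise)) -> West
  R (right (90° clockwise)) -> North
  L (left (90° counter-clockwise)) -> West
Final: West

Answer: Final heading: West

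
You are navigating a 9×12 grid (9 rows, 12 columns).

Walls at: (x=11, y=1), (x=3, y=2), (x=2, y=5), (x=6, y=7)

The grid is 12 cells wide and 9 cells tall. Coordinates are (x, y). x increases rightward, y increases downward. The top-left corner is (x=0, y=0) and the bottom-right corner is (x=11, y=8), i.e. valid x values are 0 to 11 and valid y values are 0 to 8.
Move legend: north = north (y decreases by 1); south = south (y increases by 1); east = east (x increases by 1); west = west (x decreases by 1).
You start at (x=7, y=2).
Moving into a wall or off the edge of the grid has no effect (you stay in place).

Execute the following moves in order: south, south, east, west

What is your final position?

Answer: Final position: (x=7, y=4)

Derivation:
Start: (x=7, y=2)
  south (south): (x=7, y=2) -> (x=7, y=3)
  south (south): (x=7, y=3) -> (x=7, y=4)
  east (east): (x=7, y=4) -> (x=8, y=4)
  west (west): (x=8, y=4) -> (x=7, y=4)
Final: (x=7, y=4)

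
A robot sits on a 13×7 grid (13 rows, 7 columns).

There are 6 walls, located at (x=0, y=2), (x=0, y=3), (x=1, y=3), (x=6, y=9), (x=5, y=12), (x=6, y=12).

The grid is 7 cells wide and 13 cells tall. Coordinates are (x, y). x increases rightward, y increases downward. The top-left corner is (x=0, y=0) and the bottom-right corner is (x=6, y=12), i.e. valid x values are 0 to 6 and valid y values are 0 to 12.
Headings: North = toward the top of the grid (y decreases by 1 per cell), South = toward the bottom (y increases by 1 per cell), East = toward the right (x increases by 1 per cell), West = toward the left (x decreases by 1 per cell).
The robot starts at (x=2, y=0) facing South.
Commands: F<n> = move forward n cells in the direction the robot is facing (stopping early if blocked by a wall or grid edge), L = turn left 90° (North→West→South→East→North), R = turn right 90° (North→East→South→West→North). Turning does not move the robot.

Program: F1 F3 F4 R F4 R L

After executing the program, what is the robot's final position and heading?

Start: (x=2, y=0), facing South
  F1: move forward 1, now at (x=2, y=1)
  F3: move forward 3, now at (x=2, y=4)
  F4: move forward 4, now at (x=2, y=8)
  R: turn right, now facing West
  F4: move forward 2/4 (blocked), now at (x=0, y=8)
  R: turn right, now facing North
  L: turn left, now facing West
Final: (x=0, y=8), facing West

Answer: Final position: (x=0, y=8), facing West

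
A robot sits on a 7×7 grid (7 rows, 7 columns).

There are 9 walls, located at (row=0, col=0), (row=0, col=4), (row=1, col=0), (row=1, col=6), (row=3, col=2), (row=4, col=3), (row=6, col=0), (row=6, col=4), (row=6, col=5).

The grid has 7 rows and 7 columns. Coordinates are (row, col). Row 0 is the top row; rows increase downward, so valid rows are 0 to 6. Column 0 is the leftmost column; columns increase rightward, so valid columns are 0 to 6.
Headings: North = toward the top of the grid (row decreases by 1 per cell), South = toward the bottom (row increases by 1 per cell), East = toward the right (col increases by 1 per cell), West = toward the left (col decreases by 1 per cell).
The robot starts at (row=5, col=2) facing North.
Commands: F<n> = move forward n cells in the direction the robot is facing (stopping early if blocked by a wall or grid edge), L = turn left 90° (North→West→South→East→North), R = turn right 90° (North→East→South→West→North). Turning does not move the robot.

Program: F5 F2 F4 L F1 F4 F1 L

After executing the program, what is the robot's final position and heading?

Start: (row=5, col=2), facing North
  F5: move forward 1/5 (blocked), now at (row=4, col=2)
  F2: move forward 0/2 (blocked), now at (row=4, col=2)
  F4: move forward 0/4 (blocked), now at (row=4, col=2)
  L: turn left, now facing West
  F1: move forward 1, now at (row=4, col=1)
  F4: move forward 1/4 (blocked), now at (row=4, col=0)
  F1: move forward 0/1 (blocked), now at (row=4, col=0)
  L: turn left, now facing South
Final: (row=4, col=0), facing South

Answer: Final position: (row=4, col=0), facing South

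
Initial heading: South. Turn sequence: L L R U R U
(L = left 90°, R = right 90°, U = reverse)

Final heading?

Answer: Final heading: South

Derivation:
Start: South
  L (left (90° counter-clockwise)) -> East
  L (left (90° counter-clockwise)) -> North
  R (right (90° clockwise)) -> East
  U (U-turn (180°)) -> West
  R (right (90° clockwise)) -> North
  U (U-turn (180°)) -> South
Final: South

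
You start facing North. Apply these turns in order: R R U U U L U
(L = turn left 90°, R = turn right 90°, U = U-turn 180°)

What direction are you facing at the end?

Answer: Final heading: East

Derivation:
Start: North
  R (right (90° clockwise)) -> East
  R (right (90° clockwise)) -> South
  U (U-turn (180°)) -> North
  U (U-turn (180°)) -> South
  U (U-turn (180°)) -> North
  L (left (90° counter-clockwise)) -> West
  U (U-turn (180°)) -> East
Final: East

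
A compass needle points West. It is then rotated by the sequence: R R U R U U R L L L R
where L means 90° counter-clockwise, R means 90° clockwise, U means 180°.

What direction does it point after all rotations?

Start: West
  R (right (90° clockwise)) -> North
  R (right (90° clockwise)) -> East
  U (U-turn (180°)) -> West
  R (right (90° clockwise)) -> North
  U (U-turn (180°)) -> South
  U (U-turn (180°)) -> North
  R (right (90° clockwise)) -> East
  L (left (90° counter-clockwise)) -> North
  L (left (90° counter-clockwise)) -> West
  L (left (90° counter-clockwise)) -> South
  R (right (90° clockwise)) -> West
Final: West

Answer: Final heading: West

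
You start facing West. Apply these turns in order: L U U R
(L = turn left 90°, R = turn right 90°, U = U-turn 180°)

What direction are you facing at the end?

Start: West
  L (left (90° counter-clockwise)) -> South
  U (U-turn (180°)) -> North
  U (U-turn (180°)) -> South
  R (right (90° clockwise)) -> West
Final: West

Answer: Final heading: West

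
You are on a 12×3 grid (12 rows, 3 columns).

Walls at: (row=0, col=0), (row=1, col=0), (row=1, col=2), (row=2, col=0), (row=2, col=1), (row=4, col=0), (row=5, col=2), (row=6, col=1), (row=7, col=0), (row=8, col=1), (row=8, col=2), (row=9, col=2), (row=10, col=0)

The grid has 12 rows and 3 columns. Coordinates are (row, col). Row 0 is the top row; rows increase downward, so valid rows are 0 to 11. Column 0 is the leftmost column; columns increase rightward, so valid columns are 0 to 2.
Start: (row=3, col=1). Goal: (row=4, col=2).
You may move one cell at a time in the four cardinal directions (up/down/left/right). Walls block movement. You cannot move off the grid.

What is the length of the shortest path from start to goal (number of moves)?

Answer: Shortest path length: 2

Derivation:
BFS from (row=3, col=1) until reaching (row=4, col=2):
  Distance 0: (row=3, col=1)
  Distance 1: (row=3, col=0), (row=3, col=2), (row=4, col=1)
  Distance 2: (row=2, col=2), (row=4, col=2), (row=5, col=1)  <- goal reached here
One shortest path (2 moves): (row=3, col=1) -> (row=3, col=2) -> (row=4, col=2)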